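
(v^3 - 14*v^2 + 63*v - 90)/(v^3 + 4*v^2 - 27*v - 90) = (v^2 - 9*v + 18)/(v^2 + 9*v + 18)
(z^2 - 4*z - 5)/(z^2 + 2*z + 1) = (z - 5)/(z + 1)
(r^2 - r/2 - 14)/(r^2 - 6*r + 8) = (r + 7/2)/(r - 2)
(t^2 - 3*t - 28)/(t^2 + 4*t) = (t - 7)/t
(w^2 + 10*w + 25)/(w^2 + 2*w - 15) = (w + 5)/(w - 3)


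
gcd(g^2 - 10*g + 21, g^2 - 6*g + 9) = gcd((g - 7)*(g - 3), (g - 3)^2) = g - 3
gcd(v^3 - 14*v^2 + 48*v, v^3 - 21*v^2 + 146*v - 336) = v^2 - 14*v + 48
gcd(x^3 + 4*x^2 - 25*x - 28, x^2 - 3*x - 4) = x^2 - 3*x - 4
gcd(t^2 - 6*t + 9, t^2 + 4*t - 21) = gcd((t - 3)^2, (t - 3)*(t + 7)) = t - 3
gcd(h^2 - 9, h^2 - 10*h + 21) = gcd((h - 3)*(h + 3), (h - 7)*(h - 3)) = h - 3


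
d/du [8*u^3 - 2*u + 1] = 24*u^2 - 2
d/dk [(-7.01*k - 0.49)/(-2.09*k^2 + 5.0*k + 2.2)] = (14.6509*k^2 - 35.05*k - (4.18*k - 5.0)*(7.01*k + 0.49) - 15.422)/(-2.09*k^2 + 5.0*k + 2.2)^2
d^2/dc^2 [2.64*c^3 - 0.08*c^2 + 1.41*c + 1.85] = 15.84*c - 0.16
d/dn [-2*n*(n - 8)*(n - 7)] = -6*n^2 + 60*n - 112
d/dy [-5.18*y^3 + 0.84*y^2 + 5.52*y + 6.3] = -15.54*y^2 + 1.68*y + 5.52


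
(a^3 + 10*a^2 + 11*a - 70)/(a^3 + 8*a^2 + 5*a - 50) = (a + 7)/(a + 5)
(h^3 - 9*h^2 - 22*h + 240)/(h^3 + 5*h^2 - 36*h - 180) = (h - 8)/(h + 6)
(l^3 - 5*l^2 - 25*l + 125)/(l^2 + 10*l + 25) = (l^2 - 10*l + 25)/(l + 5)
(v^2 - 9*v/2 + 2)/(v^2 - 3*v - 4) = (v - 1/2)/(v + 1)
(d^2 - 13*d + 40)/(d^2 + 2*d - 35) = (d - 8)/(d + 7)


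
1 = 1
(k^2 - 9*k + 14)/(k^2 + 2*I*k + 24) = (k^2 - 9*k + 14)/(k^2 + 2*I*k + 24)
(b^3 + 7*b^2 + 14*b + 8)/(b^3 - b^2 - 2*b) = (b^2 + 6*b + 8)/(b*(b - 2))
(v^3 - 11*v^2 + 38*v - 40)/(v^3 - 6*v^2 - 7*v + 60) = (v - 2)/(v + 3)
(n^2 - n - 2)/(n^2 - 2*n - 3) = (n - 2)/(n - 3)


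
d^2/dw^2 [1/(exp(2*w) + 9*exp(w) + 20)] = (2*(2*exp(w) + 9)^2*exp(w) - (4*exp(w) + 9)*(exp(2*w) + 9*exp(w) + 20))*exp(w)/(exp(2*w) + 9*exp(w) + 20)^3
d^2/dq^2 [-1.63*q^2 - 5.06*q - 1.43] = -3.26000000000000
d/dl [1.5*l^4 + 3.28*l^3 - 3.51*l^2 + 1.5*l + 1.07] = 6.0*l^3 + 9.84*l^2 - 7.02*l + 1.5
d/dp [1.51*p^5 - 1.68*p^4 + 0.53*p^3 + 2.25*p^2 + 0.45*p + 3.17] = 7.55*p^4 - 6.72*p^3 + 1.59*p^2 + 4.5*p + 0.45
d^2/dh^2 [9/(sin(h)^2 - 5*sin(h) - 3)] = 9*(4*sin(h)^4 - 15*sin(h)^3 + 31*sin(h)^2 + 15*sin(h) - 56)/(5*sin(h) + cos(h)^2 + 2)^3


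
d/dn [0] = 0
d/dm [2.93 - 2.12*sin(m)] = -2.12*cos(m)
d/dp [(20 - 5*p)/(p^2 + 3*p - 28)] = 5/(p^2 + 14*p + 49)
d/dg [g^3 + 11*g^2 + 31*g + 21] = 3*g^2 + 22*g + 31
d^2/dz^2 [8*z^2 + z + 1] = 16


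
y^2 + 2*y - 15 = (y - 3)*(y + 5)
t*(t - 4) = t^2 - 4*t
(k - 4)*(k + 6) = k^2 + 2*k - 24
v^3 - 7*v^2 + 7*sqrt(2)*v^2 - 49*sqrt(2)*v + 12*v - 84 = (v - 7)*(v + sqrt(2))*(v + 6*sqrt(2))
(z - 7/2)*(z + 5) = z^2 + 3*z/2 - 35/2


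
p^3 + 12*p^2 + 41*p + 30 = (p + 1)*(p + 5)*(p + 6)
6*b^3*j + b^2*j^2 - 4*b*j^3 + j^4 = j*(-3*b + j)*(-2*b + j)*(b + j)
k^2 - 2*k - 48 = (k - 8)*(k + 6)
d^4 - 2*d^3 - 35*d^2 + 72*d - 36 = (d - 6)*(d - 1)^2*(d + 6)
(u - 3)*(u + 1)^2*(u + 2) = u^4 + u^3 - 7*u^2 - 13*u - 6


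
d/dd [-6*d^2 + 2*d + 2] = 2 - 12*d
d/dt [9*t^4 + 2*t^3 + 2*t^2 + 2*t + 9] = 36*t^3 + 6*t^2 + 4*t + 2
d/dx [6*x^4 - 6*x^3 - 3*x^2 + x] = 24*x^3 - 18*x^2 - 6*x + 1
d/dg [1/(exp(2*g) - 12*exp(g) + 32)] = 2*(6 - exp(g))*exp(g)/(exp(2*g) - 12*exp(g) + 32)^2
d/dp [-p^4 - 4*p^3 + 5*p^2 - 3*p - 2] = -4*p^3 - 12*p^2 + 10*p - 3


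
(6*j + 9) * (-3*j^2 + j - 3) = -18*j^3 - 21*j^2 - 9*j - 27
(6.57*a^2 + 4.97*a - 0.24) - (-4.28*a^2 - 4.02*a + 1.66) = 10.85*a^2 + 8.99*a - 1.9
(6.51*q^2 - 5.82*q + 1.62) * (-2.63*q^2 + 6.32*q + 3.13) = -17.1213*q^4 + 56.4498*q^3 - 20.6667*q^2 - 7.9782*q + 5.0706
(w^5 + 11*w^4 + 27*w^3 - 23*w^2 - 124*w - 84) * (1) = w^5 + 11*w^4 + 27*w^3 - 23*w^2 - 124*w - 84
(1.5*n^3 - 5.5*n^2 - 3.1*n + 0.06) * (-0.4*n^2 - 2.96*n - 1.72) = -0.6*n^5 - 2.24*n^4 + 14.94*n^3 + 18.612*n^2 + 5.1544*n - 0.1032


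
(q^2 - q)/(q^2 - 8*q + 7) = q/(q - 7)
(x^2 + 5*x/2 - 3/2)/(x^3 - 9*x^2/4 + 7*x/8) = 4*(x + 3)/(x*(4*x - 7))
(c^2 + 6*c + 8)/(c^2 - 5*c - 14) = (c + 4)/(c - 7)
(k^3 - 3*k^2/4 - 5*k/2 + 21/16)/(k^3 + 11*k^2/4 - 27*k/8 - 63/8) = (k - 1/2)/(k + 3)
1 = 1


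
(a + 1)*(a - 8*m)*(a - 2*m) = a^3 - 10*a^2*m + a^2 + 16*a*m^2 - 10*a*m + 16*m^2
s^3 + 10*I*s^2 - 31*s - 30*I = (s + 2*I)*(s + 3*I)*(s + 5*I)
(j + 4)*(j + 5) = j^2 + 9*j + 20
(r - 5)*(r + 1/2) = r^2 - 9*r/2 - 5/2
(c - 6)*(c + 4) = c^2 - 2*c - 24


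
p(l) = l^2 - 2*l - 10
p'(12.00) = 22.00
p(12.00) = 110.00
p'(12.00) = 22.00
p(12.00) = 110.00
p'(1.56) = 1.12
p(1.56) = -10.69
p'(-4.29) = -10.58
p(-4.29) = 16.98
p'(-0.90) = -3.80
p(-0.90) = -7.39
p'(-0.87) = -3.74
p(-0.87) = -7.50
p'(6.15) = 10.30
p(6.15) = 15.52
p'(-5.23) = -12.46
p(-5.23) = 27.81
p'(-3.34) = -8.68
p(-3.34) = 7.84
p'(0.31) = -1.38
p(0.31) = -10.52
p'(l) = 2*l - 2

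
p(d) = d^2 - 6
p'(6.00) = 12.00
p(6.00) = 30.00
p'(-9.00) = -18.00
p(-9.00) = 75.00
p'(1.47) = 2.94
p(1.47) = -3.84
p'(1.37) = 2.74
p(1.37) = -4.12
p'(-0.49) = -0.98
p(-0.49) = -5.76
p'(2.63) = 5.26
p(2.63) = 0.92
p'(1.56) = 3.12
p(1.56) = -3.57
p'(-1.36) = -2.72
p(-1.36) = -4.15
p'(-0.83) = -1.66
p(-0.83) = -5.31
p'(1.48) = 2.96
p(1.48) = -3.81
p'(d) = 2*d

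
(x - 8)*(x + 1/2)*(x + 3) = x^3 - 9*x^2/2 - 53*x/2 - 12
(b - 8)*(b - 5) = b^2 - 13*b + 40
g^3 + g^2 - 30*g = g*(g - 5)*(g + 6)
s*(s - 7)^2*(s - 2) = s^4 - 16*s^3 + 77*s^2 - 98*s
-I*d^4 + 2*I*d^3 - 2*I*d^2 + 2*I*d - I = (d - 1)*(d - I)*(d + I)*(-I*d + I)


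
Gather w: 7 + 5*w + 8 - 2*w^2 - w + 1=-2*w^2 + 4*w + 16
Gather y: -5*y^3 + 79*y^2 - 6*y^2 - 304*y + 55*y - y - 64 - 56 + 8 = -5*y^3 + 73*y^2 - 250*y - 112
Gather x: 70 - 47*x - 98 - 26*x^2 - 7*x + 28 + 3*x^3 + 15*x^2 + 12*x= 3*x^3 - 11*x^2 - 42*x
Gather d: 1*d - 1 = d - 1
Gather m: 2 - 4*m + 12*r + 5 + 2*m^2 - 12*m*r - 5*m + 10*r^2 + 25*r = 2*m^2 + m*(-12*r - 9) + 10*r^2 + 37*r + 7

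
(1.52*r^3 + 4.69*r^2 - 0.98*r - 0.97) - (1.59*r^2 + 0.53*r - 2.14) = 1.52*r^3 + 3.1*r^2 - 1.51*r + 1.17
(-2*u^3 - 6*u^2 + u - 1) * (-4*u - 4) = 8*u^4 + 32*u^3 + 20*u^2 + 4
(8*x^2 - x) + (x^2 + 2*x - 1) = 9*x^2 + x - 1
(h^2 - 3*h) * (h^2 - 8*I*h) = h^4 - 3*h^3 - 8*I*h^3 + 24*I*h^2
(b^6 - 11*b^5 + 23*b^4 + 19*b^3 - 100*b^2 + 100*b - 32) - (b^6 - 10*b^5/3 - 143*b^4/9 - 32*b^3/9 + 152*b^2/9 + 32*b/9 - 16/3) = -23*b^5/3 + 350*b^4/9 + 203*b^3/9 - 1052*b^2/9 + 868*b/9 - 80/3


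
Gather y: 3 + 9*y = 9*y + 3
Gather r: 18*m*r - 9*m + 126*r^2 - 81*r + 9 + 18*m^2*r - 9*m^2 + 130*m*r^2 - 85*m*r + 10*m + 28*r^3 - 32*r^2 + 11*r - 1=-9*m^2 + m + 28*r^3 + r^2*(130*m + 94) + r*(18*m^2 - 67*m - 70) + 8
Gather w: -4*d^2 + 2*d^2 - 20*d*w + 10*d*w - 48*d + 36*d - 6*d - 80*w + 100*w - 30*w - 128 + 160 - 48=-2*d^2 - 18*d + w*(-10*d - 10) - 16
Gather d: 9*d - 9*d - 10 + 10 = 0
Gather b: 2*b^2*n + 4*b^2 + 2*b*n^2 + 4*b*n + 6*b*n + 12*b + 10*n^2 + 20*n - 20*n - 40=b^2*(2*n + 4) + b*(2*n^2 + 10*n + 12) + 10*n^2 - 40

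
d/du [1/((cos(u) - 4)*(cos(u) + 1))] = (2*cos(u) - 3)*sin(u)/((cos(u) - 4)^2*(cos(u) + 1)^2)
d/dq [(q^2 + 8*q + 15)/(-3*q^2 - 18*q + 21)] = 2*(q^2 + 22*q + 73)/(3*(q^4 + 12*q^3 + 22*q^2 - 84*q + 49))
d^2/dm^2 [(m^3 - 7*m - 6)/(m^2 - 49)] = 12*(7*m^3 - 3*m^2 + 1029*m - 49)/(m^6 - 147*m^4 + 7203*m^2 - 117649)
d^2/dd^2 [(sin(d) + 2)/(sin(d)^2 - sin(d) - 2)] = (sin(d)^5 + 9*sin(d)^4 + 4*sin(d)^3 + 4*sin(d)^2 - 8)/(sin(d) + cos(d)^2 + 1)^3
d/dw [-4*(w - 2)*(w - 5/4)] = 13 - 8*w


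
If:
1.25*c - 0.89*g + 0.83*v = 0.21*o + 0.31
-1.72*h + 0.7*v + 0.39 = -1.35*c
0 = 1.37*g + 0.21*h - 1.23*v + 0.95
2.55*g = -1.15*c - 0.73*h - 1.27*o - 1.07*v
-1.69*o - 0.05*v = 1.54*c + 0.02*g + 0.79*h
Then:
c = -0.27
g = -0.24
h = 0.24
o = 0.12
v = 0.55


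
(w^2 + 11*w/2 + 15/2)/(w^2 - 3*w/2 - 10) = (w + 3)/(w - 4)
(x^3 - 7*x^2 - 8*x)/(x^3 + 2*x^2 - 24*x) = (x^2 - 7*x - 8)/(x^2 + 2*x - 24)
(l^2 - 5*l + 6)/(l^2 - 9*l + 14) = (l - 3)/(l - 7)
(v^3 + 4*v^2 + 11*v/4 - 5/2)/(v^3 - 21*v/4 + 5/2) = (v + 2)/(v - 2)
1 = 1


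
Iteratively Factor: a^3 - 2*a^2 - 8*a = (a + 2)*(a^2 - 4*a) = (a - 4)*(a + 2)*(a)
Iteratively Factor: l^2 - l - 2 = (l + 1)*(l - 2)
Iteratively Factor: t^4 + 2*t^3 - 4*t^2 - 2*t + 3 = (t - 1)*(t^3 + 3*t^2 - t - 3) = (t - 1)^2*(t^2 + 4*t + 3) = (t - 1)^2*(t + 3)*(t + 1)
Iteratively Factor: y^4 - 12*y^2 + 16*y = (y + 4)*(y^3 - 4*y^2 + 4*y) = y*(y + 4)*(y^2 - 4*y + 4) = y*(y - 2)*(y + 4)*(y - 2)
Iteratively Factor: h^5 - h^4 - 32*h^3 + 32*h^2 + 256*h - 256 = (h - 1)*(h^4 - 32*h^2 + 256) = (h - 4)*(h - 1)*(h^3 + 4*h^2 - 16*h - 64) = (h - 4)^2*(h - 1)*(h^2 + 8*h + 16) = (h - 4)^2*(h - 1)*(h + 4)*(h + 4)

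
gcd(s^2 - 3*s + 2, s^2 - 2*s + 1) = s - 1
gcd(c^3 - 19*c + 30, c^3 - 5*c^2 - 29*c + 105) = c^2 + 2*c - 15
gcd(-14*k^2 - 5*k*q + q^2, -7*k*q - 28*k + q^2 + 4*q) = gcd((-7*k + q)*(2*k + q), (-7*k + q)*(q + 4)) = -7*k + q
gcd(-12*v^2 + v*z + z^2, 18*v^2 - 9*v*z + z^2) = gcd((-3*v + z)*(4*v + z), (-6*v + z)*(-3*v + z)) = -3*v + z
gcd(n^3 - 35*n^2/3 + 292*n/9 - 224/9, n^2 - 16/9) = n - 4/3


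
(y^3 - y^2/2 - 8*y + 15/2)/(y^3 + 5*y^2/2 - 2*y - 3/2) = (2*y - 5)/(2*y + 1)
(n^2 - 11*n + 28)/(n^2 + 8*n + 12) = (n^2 - 11*n + 28)/(n^2 + 8*n + 12)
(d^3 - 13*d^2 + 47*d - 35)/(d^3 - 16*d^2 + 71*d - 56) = (d - 5)/(d - 8)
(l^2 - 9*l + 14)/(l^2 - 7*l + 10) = (l - 7)/(l - 5)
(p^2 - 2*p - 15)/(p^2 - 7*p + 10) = (p + 3)/(p - 2)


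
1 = 1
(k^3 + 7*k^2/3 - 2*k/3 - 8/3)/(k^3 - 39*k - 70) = (3*k^2 + k - 4)/(3*(k^2 - 2*k - 35))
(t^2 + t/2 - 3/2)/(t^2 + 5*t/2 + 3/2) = (t - 1)/(t + 1)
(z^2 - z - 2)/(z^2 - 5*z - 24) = (-z^2 + z + 2)/(-z^2 + 5*z + 24)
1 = 1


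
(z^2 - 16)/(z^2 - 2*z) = (z^2 - 16)/(z*(z - 2))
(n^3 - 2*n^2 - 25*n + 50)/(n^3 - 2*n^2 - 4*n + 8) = (n^2 - 25)/(n^2 - 4)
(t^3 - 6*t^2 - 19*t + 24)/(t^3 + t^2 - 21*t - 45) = (t^2 - 9*t + 8)/(t^2 - 2*t - 15)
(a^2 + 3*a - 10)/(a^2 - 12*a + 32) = (a^2 + 3*a - 10)/(a^2 - 12*a + 32)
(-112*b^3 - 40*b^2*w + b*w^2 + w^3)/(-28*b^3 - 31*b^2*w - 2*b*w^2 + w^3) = (4*b + w)/(b + w)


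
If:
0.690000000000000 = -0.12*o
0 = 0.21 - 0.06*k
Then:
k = 3.50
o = -5.75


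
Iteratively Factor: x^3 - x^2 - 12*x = (x)*(x^2 - x - 12) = x*(x - 4)*(x + 3)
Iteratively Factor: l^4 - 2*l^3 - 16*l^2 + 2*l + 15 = (l - 5)*(l^3 + 3*l^2 - l - 3) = (l - 5)*(l - 1)*(l^2 + 4*l + 3) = (l - 5)*(l - 1)*(l + 3)*(l + 1)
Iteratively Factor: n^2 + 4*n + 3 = (n + 1)*(n + 3)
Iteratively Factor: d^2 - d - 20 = (d - 5)*(d + 4)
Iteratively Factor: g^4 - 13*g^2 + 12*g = (g + 4)*(g^3 - 4*g^2 + 3*g) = (g - 1)*(g + 4)*(g^2 - 3*g) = (g - 3)*(g - 1)*(g + 4)*(g)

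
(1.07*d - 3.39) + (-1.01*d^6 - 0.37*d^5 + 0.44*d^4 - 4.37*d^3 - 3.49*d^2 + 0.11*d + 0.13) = -1.01*d^6 - 0.37*d^5 + 0.44*d^4 - 4.37*d^3 - 3.49*d^2 + 1.18*d - 3.26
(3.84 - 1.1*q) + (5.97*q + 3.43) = 4.87*q + 7.27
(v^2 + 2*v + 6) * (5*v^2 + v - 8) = 5*v^4 + 11*v^3 + 24*v^2 - 10*v - 48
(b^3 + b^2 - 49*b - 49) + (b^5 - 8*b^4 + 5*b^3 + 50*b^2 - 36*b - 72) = b^5 - 8*b^4 + 6*b^3 + 51*b^2 - 85*b - 121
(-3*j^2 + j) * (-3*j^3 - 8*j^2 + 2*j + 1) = 9*j^5 + 21*j^4 - 14*j^3 - j^2 + j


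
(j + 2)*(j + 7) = j^2 + 9*j + 14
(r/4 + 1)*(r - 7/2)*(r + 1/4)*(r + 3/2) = r^4/4 + 9*r^3/16 - 51*r^2/16 - 389*r/64 - 21/16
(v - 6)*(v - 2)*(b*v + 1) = b*v^3 - 8*b*v^2 + 12*b*v + v^2 - 8*v + 12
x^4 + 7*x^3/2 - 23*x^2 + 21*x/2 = x*(x - 3)*(x - 1/2)*(x + 7)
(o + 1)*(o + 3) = o^2 + 4*o + 3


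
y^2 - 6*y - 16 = (y - 8)*(y + 2)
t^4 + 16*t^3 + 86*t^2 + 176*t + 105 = (t + 1)*(t + 3)*(t + 5)*(t + 7)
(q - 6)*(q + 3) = q^2 - 3*q - 18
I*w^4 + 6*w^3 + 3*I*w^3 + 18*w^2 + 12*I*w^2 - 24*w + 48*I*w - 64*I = (w + 4)*(w - 8*I)*(w + 2*I)*(I*w - I)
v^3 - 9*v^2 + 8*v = v*(v - 8)*(v - 1)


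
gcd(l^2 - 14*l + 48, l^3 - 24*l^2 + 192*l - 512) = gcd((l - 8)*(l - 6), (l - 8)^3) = l - 8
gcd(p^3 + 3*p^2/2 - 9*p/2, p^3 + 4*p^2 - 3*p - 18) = p + 3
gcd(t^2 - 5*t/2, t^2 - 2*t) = t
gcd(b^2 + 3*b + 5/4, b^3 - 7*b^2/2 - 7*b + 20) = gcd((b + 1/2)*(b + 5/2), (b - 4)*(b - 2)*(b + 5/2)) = b + 5/2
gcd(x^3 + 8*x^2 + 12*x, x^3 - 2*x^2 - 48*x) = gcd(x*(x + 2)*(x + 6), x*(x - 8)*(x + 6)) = x^2 + 6*x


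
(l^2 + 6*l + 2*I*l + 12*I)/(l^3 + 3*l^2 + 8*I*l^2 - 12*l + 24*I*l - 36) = (l + 6)/(l^2 + l*(3 + 6*I) + 18*I)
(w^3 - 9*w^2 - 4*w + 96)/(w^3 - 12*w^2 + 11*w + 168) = (w - 4)/(w - 7)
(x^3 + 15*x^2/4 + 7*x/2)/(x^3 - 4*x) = (x + 7/4)/(x - 2)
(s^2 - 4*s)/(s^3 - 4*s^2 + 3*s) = (s - 4)/(s^2 - 4*s + 3)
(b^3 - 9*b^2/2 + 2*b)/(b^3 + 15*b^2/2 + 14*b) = (2*b^2 - 9*b + 4)/(2*b^2 + 15*b + 28)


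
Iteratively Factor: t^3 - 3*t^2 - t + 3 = (t - 3)*(t^2 - 1) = (t - 3)*(t + 1)*(t - 1)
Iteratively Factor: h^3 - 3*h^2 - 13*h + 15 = (h - 1)*(h^2 - 2*h - 15) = (h - 5)*(h - 1)*(h + 3)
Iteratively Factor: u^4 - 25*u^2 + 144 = (u - 3)*(u^3 + 3*u^2 - 16*u - 48) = (u - 3)*(u + 4)*(u^2 - u - 12) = (u - 4)*(u - 3)*(u + 4)*(u + 3)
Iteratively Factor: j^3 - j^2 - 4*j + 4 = (j - 2)*(j^2 + j - 2) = (j - 2)*(j - 1)*(j + 2)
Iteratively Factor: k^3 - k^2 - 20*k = (k)*(k^2 - k - 20) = k*(k + 4)*(k - 5)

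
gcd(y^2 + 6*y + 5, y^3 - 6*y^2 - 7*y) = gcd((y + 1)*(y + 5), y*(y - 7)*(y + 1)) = y + 1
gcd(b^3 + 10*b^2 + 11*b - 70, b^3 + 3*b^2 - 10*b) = b^2 + 3*b - 10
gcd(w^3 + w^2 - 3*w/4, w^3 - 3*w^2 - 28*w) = w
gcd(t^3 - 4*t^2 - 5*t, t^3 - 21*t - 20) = t^2 - 4*t - 5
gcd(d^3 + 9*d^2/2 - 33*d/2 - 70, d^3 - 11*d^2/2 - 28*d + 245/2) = d + 5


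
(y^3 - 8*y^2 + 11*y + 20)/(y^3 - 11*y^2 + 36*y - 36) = (y^3 - 8*y^2 + 11*y + 20)/(y^3 - 11*y^2 + 36*y - 36)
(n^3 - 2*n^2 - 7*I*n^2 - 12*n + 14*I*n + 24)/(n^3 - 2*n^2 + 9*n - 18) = (n - 4*I)/(n + 3*I)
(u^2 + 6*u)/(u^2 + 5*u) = (u + 6)/(u + 5)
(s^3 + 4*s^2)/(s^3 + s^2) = (s + 4)/(s + 1)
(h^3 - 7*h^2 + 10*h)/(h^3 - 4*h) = (h - 5)/(h + 2)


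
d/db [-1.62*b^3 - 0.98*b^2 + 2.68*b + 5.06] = -4.86*b^2 - 1.96*b + 2.68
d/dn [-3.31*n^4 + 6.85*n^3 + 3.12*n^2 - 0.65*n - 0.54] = -13.24*n^3 + 20.55*n^2 + 6.24*n - 0.65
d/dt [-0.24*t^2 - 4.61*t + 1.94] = -0.48*t - 4.61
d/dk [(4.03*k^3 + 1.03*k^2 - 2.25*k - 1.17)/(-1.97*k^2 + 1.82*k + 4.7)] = (-7.9391*k^4 + 14.6692*k^3 + 54.2651*k^2 + 5.0722*k - 8.4456)/(3.8809*k^4 - 7.1708*k^3 - 15.2056*k^2 + 17.108*k + 22.09)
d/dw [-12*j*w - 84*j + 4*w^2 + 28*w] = -12*j + 8*w + 28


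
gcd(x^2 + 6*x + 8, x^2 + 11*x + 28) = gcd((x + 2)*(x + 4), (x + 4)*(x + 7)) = x + 4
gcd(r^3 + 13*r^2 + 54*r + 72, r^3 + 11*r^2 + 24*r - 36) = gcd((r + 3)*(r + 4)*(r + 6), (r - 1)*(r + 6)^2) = r + 6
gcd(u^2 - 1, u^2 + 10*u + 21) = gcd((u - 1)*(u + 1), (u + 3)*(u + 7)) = 1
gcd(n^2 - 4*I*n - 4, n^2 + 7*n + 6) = 1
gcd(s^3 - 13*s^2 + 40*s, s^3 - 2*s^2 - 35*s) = s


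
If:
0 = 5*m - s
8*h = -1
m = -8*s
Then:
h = -1/8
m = 0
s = 0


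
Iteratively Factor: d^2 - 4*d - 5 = (d - 5)*(d + 1)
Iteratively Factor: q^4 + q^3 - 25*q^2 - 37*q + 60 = (q + 3)*(q^3 - 2*q^2 - 19*q + 20) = (q - 5)*(q + 3)*(q^2 + 3*q - 4) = (q - 5)*(q + 3)*(q + 4)*(q - 1)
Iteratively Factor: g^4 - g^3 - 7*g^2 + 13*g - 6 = (g + 3)*(g^3 - 4*g^2 + 5*g - 2) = (g - 1)*(g + 3)*(g^2 - 3*g + 2) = (g - 1)^2*(g + 3)*(g - 2)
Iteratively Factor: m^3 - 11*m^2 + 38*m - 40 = (m - 5)*(m^2 - 6*m + 8) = (m - 5)*(m - 4)*(m - 2)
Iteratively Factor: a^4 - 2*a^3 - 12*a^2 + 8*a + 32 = (a + 2)*(a^3 - 4*a^2 - 4*a + 16) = (a - 2)*(a + 2)*(a^2 - 2*a - 8) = (a - 4)*(a - 2)*(a + 2)*(a + 2)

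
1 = 1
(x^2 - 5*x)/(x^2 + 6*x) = (x - 5)/(x + 6)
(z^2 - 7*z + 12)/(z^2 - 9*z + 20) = (z - 3)/(z - 5)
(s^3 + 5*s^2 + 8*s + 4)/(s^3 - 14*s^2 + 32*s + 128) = (s^2 + 3*s + 2)/(s^2 - 16*s + 64)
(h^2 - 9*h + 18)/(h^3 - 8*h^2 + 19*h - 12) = (h - 6)/(h^2 - 5*h + 4)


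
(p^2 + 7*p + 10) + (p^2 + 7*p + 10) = 2*p^2 + 14*p + 20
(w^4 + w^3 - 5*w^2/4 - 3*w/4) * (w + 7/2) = w^5 + 9*w^4/2 + 9*w^3/4 - 41*w^2/8 - 21*w/8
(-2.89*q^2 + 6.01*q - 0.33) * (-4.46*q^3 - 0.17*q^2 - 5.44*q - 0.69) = 12.8894*q^5 - 26.3133*q^4 + 16.1717*q^3 - 30.6442*q^2 - 2.3517*q + 0.2277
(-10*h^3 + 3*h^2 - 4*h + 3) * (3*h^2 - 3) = -30*h^5 + 9*h^4 + 18*h^3 + 12*h - 9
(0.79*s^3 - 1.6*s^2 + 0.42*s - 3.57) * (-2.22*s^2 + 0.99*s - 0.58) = -1.7538*s^5 + 4.3341*s^4 - 2.9746*s^3 + 9.2692*s^2 - 3.7779*s + 2.0706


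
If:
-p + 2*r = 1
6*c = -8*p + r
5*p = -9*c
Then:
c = -1/15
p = 3/25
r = 14/25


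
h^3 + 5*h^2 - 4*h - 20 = (h - 2)*(h + 2)*(h + 5)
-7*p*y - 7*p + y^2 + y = (-7*p + y)*(y + 1)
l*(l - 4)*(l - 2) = l^3 - 6*l^2 + 8*l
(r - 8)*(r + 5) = r^2 - 3*r - 40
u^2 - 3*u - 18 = (u - 6)*(u + 3)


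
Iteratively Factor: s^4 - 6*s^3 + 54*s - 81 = (s - 3)*(s^3 - 3*s^2 - 9*s + 27) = (s - 3)^2*(s^2 - 9) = (s - 3)^2*(s + 3)*(s - 3)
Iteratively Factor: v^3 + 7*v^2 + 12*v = (v + 3)*(v^2 + 4*v) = v*(v + 3)*(v + 4)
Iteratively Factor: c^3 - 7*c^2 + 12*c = (c - 3)*(c^2 - 4*c) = c*(c - 3)*(c - 4)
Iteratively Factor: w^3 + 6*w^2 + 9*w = (w + 3)*(w^2 + 3*w) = w*(w + 3)*(w + 3)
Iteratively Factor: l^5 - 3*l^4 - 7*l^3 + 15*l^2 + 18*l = (l - 3)*(l^4 - 7*l^2 - 6*l) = (l - 3)*(l + 2)*(l^3 - 2*l^2 - 3*l) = (l - 3)*(l + 1)*(l + 2)*(l^2 - 3*l) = l*(l - 3)*(l + 1)*(l + 2)*(l - 3)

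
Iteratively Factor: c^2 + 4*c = (c + 4)*(c)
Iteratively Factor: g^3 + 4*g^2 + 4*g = (g)*(g^2 + 4*g + 4) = g*(g + 2)*(g + 2)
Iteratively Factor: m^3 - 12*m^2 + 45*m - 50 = (m - 5)*(m^2 - 7*m + 10) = (m - 5)^2*(m - 2)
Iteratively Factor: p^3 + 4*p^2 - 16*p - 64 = (p - 4)*(p^2 + 8*p + 16) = (p - 4)*(p + 4)*(p + 4)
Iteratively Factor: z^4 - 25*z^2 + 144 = (z - 3)*(z^3 + 3*z^2 - 16*z - 48) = (z - 4)*(z - 3)*(z^2 + 7*z + 12) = (z - 4)*(z - 3)*(z + 3)*(z + 4)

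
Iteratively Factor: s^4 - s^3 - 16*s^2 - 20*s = (s)*(s^3 - s^2 - 16*s - 20) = s*(s + 2)*(s^2 - 3*s - 10) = s*(s - 5)*(s + 2)*(s + 2)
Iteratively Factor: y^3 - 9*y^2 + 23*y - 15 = (y - 3)*(y^2 - 6*y + 5) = (y - 3)*(y - 1)*(y - 5)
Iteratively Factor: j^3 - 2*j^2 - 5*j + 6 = (j + 2)*(j^2 - 4*j + 3) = (j - 3)*(j + 2)*(j - 1)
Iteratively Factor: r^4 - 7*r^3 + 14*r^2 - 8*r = (r - 2)*(r^3 - 5*r^2 + 4*r) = (r - 4)*(r - 2)*(r^2 - r) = r*(r - 4)*(r - 2)*(r - 1)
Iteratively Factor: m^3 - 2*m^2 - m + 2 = (m - 1)*(m^2 - m - 2) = (m - 1)*(m + 1)*(m - 2)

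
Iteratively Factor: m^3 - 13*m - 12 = (m + 1)*(m^2 - m - 12) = (m + 1)*(m + 3)*(m - 4)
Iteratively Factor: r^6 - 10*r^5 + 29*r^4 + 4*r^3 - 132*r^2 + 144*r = (r - 3)*(r^5 - 7*r^4 + 8*r^3 + 28*r^2 - 48*r) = (r - 4)*(r - 3)*(r^4 - 3*r^3 - 4*r^2 + 12*r) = (r - 4)*(r - 3)*(r - 2)*(r^3 - r^2 - 6*r) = (r - 4)*(r - 3)^2*(r - 2)*(r^2 + 2*r) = r*(r - 4)*(r - 3)^2*(r - 2)*(r + 2)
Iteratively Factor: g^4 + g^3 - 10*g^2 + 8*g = (g + 4)*(g^3 - 3*g^2 + 2*g) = (g - 2)*(g + 4)*(g^2 - g) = g*(g - 2)*(g + 4)*(g - 1)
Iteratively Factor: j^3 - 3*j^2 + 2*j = (j - 1)*(j^2 - 2*j) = (j - 2)*(j - 1)*(j)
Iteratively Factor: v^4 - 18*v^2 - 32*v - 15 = (v + 1)*(v^3 - v^2 - 17*v - 15) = (v + 1)*(v + 3)*(v^2 - 4*v - 5) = (v - 5)*(v + 1)*(v + 3)*(v + 1)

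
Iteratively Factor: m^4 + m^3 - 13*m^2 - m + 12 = (m + 4)*(m^3 - 3*m^2 - m + 3) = (m + 1)*(m + 4)*(m^2 - 4*m + 3) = (m - 1)*(m + 1)*(m + 4)*(m - 3)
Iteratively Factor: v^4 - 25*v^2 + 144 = (v - 4)*(v^3 + 4*v^2 - 9*v - 36) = (v - 4)*(v + 3)*(v^2 + v - 12) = (v - 4)*(v - 3)*(v + 3)*(v + 4)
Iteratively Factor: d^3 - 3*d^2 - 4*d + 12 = (d - 2)*(d^2 - d - 6) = (d - 3)*(d - 2)*(d + 2)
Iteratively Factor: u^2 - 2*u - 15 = (u + 3)*(u - 5)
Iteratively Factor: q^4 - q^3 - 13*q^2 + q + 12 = (q + 3)*(q^3 - 4*q^2 - q + 4) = (q - 1)*(q + 3)*(q^2 - 3*q - 4) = (q - 4)*(q - 1)*(q + 3)*(q + 1)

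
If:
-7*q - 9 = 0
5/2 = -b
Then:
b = -5/2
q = -9/7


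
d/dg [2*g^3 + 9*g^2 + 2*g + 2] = 6*g^2 + 18*g + 2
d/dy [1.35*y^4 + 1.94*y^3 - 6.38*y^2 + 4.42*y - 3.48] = 5.4*y^3 + 5.82*y^2 - 12.76*y + 4.42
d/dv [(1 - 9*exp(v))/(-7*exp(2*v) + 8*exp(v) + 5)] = (-63*exp(2*v) + 14*exp(v) - 53)*exp(v)/(49*exp(4*v) - 112*exp(3*v) - 6*exp(2*v) + 80*exp(v) + 25)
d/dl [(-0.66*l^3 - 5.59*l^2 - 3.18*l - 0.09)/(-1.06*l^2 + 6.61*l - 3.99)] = (0.6996*l^4 - 8.7252*l^3 - 32.4205*l^2 + 44.4174*l + 13.2831)/(1.1236*l^4 - 14.0132*l^3 + 52.1509*l^2 - 52.7478*l + 15.9201)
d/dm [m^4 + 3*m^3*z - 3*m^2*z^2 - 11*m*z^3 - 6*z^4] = 4*m^3 + 9*m^2*z - 6*m*z^2 - 11*z^3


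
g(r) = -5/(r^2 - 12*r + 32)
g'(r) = -5*(12 - 2*r)/(r^2 - 12*r + 32)^2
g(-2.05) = -0.08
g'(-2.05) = -0.02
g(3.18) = -1.27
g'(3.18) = -1.81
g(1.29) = -0.27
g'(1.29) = -0.14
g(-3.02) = -0.06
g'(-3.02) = -0.02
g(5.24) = 1.46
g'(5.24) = -0.65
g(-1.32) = -0.10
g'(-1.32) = -0.03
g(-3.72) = -0.06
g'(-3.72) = -0.01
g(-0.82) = -0.12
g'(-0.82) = -0.04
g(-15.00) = -0.01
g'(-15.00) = 0.00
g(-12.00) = -0.02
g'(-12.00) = 0.00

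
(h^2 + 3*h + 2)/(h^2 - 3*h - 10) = (h + 1)/(h - 5)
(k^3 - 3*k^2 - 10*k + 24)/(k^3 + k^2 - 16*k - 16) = (k^2 + k - 6)/(k^2 + 5*k + 4)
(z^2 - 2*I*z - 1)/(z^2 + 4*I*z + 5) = (z - I)/(z + 5*I)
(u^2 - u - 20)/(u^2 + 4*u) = (u - 5)/u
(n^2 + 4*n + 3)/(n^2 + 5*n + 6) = (n + 1)/(n + 2)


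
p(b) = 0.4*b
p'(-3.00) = 0.40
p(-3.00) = -1.20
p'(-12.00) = 0.40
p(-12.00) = -4.80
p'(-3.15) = 0.40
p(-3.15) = -1.26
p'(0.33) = 0.40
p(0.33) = 0.13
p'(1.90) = 0.40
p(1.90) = 0.76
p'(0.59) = 0.40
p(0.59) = 0.24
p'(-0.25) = 0.40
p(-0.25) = -0.10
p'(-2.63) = 0.40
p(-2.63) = -1.05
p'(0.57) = 0.40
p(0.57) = 0.23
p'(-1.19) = 0.40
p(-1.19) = -0.48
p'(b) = 0.400000000000000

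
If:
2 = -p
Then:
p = -2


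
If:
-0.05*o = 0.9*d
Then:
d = -0.0555555555555556*o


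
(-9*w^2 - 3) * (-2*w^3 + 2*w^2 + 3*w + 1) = 18*w^5 - 18*w^4 - 21*w^3 - 15*w^2 - 9*w - 3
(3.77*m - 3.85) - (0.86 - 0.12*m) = 3.89*m - 4.71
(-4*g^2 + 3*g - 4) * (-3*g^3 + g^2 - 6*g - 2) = 12*g^5 - 13*g^4 + 39*g^3 - 14*g^2 + 18*g + 8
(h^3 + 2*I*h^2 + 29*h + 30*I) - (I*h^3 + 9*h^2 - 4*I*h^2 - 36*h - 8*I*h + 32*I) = h^3 - I*h^3 - 9*h^2 + 6*I*h^2 + 65*h + 8*I*h - 2*I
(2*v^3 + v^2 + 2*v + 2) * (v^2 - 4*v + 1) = 2*v^5 - 7*v^4 - 5*v^2 - 6*v + 2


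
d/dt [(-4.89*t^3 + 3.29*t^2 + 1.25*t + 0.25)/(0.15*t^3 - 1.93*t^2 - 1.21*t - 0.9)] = (8.9442*t^4 + 11.4588*t^3 + 11.5221*t^2 - 4.957*t - 0.8225)/(0.0225*t^6 - 0.579*t^5 + 3.3619*t^4 + 4.4006*t^3 + 4.9381*t^2 + 2.178*t + 0.81)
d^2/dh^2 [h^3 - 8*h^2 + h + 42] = 6*h - 16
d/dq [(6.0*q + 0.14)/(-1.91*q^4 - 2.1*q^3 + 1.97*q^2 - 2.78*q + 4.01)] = (34.38*q^4 + 26.2696*q^3 - 10.938*q^2 - 0.551600000000001*q + 24.4492)/(3.6481*q^8 + 8.022*q^7 - 3.1154*q^6 + 2.3456*q^5 + 0.238700000000001*q^4 - 27.7952*q^3 + 23.5278*q^2 - 22.2956*q + 16.0801)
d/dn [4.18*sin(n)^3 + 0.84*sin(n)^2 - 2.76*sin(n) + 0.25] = (12.54*sin(n)^2 + 1.68*sin(n) - 2.76)*cos(n)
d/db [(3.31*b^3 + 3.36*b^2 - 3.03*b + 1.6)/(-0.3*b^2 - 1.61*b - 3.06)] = (-0.993*b^4 - 10.6582*b^3 - 36.7044*b^2 - 19.6032*b + 11.8478)/(0.09*b^4 + 0.966*b^3 + 4.4281*b^2 + 9.8532*b + 9.3636)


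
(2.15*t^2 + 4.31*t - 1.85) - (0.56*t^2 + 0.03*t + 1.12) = 1.59*t^2 + 4.28*t - 2.97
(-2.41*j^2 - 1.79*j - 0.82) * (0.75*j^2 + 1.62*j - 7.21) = -1.8075*j^4 - 5.2467*j^3 + 13.8613*j^2 + 11.5775*j + 5.9122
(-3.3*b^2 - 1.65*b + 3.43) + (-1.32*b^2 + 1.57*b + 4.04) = -4.62*b^2 - 0.0799999999999998*b + 7.47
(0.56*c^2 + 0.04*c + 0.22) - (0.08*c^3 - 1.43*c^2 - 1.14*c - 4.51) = -0.08*c^3 + 1.99*c^2 + 1.18*c + 4.73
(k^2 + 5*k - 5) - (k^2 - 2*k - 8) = 7*k + 3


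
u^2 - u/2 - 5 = (u - 5/2)*(u + 2)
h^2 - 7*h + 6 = (h - 6)*(h - 1)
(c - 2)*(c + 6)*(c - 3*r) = c^3 - 3*c^2*r + 4*c^2 - 12*c*r - 12*c + 36*r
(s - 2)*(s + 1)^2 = s^3 - 3*s - 2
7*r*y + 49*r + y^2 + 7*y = (7*r + y)*(y + 7)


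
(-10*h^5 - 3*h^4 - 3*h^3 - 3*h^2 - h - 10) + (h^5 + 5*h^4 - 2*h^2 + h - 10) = -9*h^5 + 2*h^4 - 3*h^3 - 5*h^2 - 20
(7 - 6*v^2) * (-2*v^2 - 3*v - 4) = 12*v^4 + 18*v^3 + 10*v^2 - 21*v - 28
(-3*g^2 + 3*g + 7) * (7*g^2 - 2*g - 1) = -21*g^4 + 27*g^3 + 46*g^2 - 17*g - 7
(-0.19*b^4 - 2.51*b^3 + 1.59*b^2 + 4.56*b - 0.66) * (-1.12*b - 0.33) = 0.2128*b^5 + 2.8739*b^4 - 0.9525*b^3 - 5.6319*b^2 - 0.7656*b + 0.2178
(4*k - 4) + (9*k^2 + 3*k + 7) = 9*k^2 + 7*k + 3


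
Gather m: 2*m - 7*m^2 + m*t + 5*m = -7*m^2 + m*(t + 7)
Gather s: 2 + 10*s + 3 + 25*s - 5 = 35*s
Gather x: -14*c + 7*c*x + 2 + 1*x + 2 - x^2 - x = 7*c*x - 14*c - x^2 + 4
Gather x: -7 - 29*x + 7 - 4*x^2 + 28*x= -4*x^2 - x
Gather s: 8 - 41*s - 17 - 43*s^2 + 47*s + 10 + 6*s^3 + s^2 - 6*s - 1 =6*s^3 - 42*s^2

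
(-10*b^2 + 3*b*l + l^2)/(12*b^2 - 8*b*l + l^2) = (-5*b - l)/(6*b - l)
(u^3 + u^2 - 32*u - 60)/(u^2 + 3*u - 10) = (u^2 - 4*u - 12)/(u - 2)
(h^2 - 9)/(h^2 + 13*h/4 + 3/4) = 4*(h - 3)/(4*h + 1)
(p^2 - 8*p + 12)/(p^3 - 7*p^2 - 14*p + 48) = (p - 6)/(p^2 - 5*p - 24)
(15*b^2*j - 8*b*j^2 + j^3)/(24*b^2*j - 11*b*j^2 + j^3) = (5*b - j)/(8*b - j)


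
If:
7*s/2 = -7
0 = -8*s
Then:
No Solution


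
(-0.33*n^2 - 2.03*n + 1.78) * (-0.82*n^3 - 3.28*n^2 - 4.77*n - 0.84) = 0.2706*n^5 + 2.747*n^4 + 6.7729*n^3 + 4.1219*n^2 - 6.7854*n - 1.4952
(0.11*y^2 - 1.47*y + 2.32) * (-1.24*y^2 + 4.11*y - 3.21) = -0.1364*y^4 + 2.2749*y^3 - 9.2716*y^2 + 14.2539*y - 7.4472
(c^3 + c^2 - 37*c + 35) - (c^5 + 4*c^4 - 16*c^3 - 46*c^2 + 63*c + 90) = -c^5 - 4*c^4 + 17*c^3 + 47*c^2 - 100*c - 55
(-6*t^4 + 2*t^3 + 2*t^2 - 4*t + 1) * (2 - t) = 6*t^5 - 14*t^4 + 2*t^3 + 8*t^2 - 9*t + 2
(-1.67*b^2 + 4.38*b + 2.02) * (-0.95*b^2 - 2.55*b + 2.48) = 1.5865*b^4 + 0.0975000000000001*b^3 - 17.2296*b^2 + 5.7114*b + 5.0096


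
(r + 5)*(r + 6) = r^2 + 11*r + 30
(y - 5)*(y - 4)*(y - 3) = y^3 - 12*y^2 + 47*y - 60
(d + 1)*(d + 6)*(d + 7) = d^3 + 14*d^2 + 55*d + 42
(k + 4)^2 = k^2 + 8*k + 16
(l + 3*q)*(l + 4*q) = l^2 + 7*l*q + 12*q^2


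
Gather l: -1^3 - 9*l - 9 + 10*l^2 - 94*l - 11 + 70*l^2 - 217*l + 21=80*l^2 - 320*l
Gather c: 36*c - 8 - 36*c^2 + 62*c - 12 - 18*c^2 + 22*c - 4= -54*c^2 + 120*c - 24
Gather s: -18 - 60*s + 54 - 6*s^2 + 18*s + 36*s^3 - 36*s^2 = 36*s^3 - 42*s^2 - 42*s + 36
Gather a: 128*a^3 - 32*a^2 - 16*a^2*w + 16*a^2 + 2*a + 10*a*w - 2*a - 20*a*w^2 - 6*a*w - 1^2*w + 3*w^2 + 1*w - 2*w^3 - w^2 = 128*a^3 + a^2*(-16*w - 16) + a*(-20*w^2 + 4*w) - 2*w^3 + 2*w^2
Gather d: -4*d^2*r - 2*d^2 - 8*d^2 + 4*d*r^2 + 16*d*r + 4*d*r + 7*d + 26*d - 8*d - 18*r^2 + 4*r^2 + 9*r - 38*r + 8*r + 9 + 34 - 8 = d^2*(-4*r - 10) + d*(4*r^2 + 20*r + 25) - 14*r^2 - 21*r + 35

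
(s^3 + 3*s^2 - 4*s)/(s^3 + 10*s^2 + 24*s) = (s - 1)/(s + 6)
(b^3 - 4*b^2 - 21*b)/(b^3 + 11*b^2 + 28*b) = (b^2 - 4*b - 21)/(b^2 + 11*b + 28)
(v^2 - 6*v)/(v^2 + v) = (v - 6)/(v + 1)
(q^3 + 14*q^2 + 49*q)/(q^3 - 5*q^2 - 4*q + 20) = q*(q^2 + 14*q + 49)/(q^3 - 5*q^2 - 4*q + 20)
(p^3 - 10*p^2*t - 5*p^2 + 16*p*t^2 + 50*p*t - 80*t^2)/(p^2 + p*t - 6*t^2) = (p^2 - 8*p*t - 5*p + 40*t)/(p + 3*t)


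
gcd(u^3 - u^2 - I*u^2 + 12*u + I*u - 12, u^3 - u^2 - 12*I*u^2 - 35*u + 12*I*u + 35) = u - 1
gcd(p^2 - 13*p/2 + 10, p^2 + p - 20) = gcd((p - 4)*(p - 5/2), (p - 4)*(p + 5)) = p - 4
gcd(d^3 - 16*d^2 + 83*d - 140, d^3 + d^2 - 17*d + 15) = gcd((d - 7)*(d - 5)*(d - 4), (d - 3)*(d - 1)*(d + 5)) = 1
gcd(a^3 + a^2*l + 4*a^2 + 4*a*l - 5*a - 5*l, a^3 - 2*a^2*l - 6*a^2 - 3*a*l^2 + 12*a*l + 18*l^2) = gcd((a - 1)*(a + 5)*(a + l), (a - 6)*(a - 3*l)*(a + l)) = a + l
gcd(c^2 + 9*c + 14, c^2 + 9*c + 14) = c^2 + 9*c + 14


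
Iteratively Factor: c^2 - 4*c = (c)*(c - 4)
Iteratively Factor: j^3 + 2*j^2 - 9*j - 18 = (j + 3)*(j^2 - j - 6) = (j + 2)*(j + 3)*(j - 3)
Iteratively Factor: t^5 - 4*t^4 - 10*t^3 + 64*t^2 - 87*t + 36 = (t - 1)*(t^4 - 3*t^3 - 13*t^2 + 51*t - 36) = (t - 1)^2*(t^3 - 2*t^2 - 15*t + 36) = (t - 3)*(t - 1)^2*(t^2 + t - 12) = (t - 3)^2*(t - 1)^2*(t + 4)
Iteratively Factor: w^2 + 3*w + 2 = (w + 1)*(w + 2)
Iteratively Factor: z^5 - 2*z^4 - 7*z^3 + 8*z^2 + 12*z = (z - 3)*(z^4 + z^3 - 4*z^2 - 4*z) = (z - 3)*(z + 2)*(z^3 - z^2 - 2*z) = (z - 3)*(z - 2)*(z + 2)*(z^2 + z) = z*(z - 3)*(z - 2)*(z + 2)*(z + 1)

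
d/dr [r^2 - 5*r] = 2*r - 5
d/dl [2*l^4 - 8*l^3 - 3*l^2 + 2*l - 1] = 8*l^3 - 24*l^2 - 6*l + 2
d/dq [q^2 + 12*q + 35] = 2*q + 12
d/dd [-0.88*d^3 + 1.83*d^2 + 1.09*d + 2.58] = -2.64*d^2 + 3.66*d + 1.09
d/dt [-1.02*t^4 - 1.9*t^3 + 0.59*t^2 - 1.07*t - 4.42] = -4.08*t^3 - 5.7*t^2 + 1.18*t - 1.07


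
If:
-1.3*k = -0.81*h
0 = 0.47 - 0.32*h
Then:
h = 1.47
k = 0.92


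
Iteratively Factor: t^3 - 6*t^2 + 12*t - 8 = (t - 2)*(t^2 - 4*t + 4) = (t - 2)^2*(t - 2)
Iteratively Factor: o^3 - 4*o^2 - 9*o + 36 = (o + 3)*(o^2 - 7*o + 12) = (o - 4)*(o + 3)*(o - 3)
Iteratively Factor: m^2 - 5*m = (m)*(m - 5)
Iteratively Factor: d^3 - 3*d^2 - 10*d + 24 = (d + 3)*(d^2 - 6*d + 8) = (d - 4)*(d + 3)*(d - 2)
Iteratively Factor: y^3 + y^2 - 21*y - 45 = (y - 5)*(y^2 + 6*y + 9) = (y - 5)*(y + 3)*(y + 3)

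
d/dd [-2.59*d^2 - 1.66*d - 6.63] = -5.18*d - 1.66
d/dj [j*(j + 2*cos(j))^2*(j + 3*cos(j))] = (j + 2*cos(j))*(-7*j^2*sin(j) + 4*j^2 - 9*j*sin(2*j) + 13*j*cos(j) + 3*cos(2*j) + 3)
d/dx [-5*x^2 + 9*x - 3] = 9 - 10*x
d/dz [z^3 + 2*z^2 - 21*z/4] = 3*z^2 + 4*z - 21/4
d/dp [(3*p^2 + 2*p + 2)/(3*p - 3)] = (p^2 - 2*p - 4/3)/(p^2 - 2*p + 1)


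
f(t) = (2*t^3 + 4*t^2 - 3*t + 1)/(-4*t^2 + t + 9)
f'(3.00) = 0.15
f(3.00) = -3.42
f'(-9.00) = -0.50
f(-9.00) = 3.41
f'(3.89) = -0.27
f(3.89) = -3.52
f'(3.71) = -0.23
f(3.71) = -3.47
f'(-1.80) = -3.93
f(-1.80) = -1.34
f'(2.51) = 1.11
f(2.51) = -3.67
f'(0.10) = -0.24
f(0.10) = 0.08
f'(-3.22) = -0.63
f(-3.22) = 0.41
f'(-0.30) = -0.69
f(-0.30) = 0.26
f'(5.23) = -0.42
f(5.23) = -4.00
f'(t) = (8*t - 1)*(2*t^3 + 4*t^2 - 3*t + 1)/(-4*t^2 + t + 9)^2 + (6*t^2 + 8*t - 3)/(-4*t^2 + t + 9)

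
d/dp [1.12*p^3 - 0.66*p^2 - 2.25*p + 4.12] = 3.36*p^2 - 1.32*p - 2.25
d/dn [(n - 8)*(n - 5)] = 2*n - 13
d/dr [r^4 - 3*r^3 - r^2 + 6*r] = 4*r^3 - 9*r^2 - 2*r + 6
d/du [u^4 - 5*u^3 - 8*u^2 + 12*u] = 4*u^3 - 15*u^2 - 16*u + 12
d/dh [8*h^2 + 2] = 16*h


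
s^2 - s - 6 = (s - 3)*(s + 2)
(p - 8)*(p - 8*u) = p^2 - 8*p*u - 8*p + 64*u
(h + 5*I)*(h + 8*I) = h^2 + 13*I*h - 40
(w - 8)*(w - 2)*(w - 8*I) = w^3 - 10*w^2 - 8*I*w^2 + 16*w + 80*I*w - 128*I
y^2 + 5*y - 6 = (y - 1)*(y + 6)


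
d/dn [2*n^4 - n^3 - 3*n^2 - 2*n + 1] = 8*n^3 - 3*n^2 - 6*n - 2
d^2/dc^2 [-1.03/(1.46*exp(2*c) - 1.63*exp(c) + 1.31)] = (-1.03*(2.92*exp(c) - 1.63)*(5.84*exp(c) - 3.26)*exp(c) + (6.0152*exp(c) - 1.6789)*(1.46*exp(2*c) - 1.63*exp(c) + 1.31))*exp(c)/(1.46*exp(2*c) - 1.63*exp(c) + 1.31)^3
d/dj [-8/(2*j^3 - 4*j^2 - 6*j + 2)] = 4*(3*j^2 - 4*j - 3)/(j^3 - 2*j^2 - 3*j + 1)^2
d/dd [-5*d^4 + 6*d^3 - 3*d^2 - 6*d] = -20*d^3 + 18*d^2 - 6*d - 6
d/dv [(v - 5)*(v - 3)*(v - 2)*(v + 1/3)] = 4*v^3 - 29*v^2 + 166*v/3 - 59/3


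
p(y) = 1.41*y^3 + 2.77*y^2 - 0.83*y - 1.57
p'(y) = 4.23*y^2 + 5.54*y - 0.83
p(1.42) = 6.87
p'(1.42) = 15.57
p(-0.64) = -0.27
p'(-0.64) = -2.64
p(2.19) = 24.71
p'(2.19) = 31.59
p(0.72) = -0.21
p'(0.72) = 5.35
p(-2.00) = -0.11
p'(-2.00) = 5.01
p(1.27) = 4.73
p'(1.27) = 13.03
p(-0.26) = -1.19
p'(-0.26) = -1.98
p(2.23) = 25.99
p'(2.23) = 32.56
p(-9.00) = -797.62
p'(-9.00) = 291.94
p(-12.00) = -2029.21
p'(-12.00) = 541.81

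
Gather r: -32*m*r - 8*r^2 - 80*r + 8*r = -8*r^2 + r*(-32*m - 72)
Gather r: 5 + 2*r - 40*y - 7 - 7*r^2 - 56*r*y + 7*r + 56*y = -7*r^2 + r*(9 - 56*y) + 16*y - 2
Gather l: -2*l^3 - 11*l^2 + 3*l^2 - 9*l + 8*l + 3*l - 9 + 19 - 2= -2*l^3 - 8*l^2 + 2*l + 8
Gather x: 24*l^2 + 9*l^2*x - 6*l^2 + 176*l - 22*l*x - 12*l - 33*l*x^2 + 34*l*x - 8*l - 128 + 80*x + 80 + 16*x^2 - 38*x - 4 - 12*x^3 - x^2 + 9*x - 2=18*l^2 + 156*l - 12*x^3 + x^2*(15 - 33*l) + x*(9*l^2 + 12*l + 51) - 54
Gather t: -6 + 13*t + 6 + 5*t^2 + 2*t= 5*t^2 + 15*t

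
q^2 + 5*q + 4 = (q + 1)*(q + 4)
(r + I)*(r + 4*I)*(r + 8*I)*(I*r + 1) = I*r^4 - 12*r^3 - 31*I*r^2 - 12*r - 32*I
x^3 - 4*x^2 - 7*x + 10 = (x - 5)*(x - 1)*(x + 2)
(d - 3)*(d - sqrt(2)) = d^2 - 3*d - sqrt(2)*d + 3*sqrt(2)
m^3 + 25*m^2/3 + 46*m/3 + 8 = (m + 1)*(m + 4/3)*(m + 6)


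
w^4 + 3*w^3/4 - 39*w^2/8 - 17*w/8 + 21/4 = (w - 7/4)*(w - 1)*(w + 3/2)*(w + 2)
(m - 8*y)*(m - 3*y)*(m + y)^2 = m^4 - 9*m^3*y + 3*m^2*y^2 + 37*m*y^3 + 24*y^4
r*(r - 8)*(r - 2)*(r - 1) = r^4 - 11*r^3 + 26*r^2 - 16*r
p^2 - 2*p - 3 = (p - 3)*(p + 1)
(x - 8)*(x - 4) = x^2 - 12*x + 32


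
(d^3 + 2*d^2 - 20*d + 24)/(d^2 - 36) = (d^2 - 4*d + 4)/(d - 6)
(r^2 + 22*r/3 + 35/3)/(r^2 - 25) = (r + 7/3)/(r - 5)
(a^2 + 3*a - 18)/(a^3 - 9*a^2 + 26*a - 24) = (a + 6)/(a^2 - 6*a + 8)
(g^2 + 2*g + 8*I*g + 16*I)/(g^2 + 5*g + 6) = (g + 8*I)/(g + 3)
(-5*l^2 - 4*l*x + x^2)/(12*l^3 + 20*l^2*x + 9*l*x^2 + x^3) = (-5*l + x)/(12*l^2 + 8*l*x + x^2)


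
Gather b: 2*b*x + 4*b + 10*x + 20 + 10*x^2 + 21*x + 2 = b*(2*x + 4) + 10*x^2 + 31*x + 22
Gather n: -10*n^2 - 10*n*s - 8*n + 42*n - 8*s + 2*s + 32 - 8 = -10*n^2 + n*(34 - 10*s) - 6*s + 24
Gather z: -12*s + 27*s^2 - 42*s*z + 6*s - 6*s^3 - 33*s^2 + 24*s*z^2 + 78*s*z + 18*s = -6*s^3 - 6*s^2 + 24*s*z^2 + 36*s*z + 12*s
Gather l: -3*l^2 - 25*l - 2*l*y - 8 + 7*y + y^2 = -3*l^2 + l*(-2*y - 25) + y^2 + 7*y - 8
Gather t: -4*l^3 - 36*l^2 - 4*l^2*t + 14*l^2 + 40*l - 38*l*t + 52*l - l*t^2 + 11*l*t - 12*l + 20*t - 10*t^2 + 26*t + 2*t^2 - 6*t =-4*l^3 - 22*l^2 + 80*l + t^2*(-l - 8) + t*(-4*l^2 - 27*l + 40)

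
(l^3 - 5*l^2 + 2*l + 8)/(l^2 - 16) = (l^2 - l - 2)/(l + 4)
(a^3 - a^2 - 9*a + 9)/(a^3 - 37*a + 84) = (a^2 + 2*a - 3)/(a^2 + 3*a - 28)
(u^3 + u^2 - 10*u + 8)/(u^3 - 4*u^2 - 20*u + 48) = (u - 1)/(u - 6)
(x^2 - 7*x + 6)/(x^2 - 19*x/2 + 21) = 2*(x - 1)/(2*x - 7)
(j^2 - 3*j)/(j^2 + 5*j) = (j - 3)/(j + 5)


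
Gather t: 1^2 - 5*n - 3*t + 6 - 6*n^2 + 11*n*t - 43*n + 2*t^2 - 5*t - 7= -6*n^2 - 48*n + 2*t^2 + t*(11*n - 8)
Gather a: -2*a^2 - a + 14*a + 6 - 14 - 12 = -2*a^2 + 13*a - 20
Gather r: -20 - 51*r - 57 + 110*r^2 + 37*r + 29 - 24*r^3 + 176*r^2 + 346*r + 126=-24*r^3 + 286*r^2 + 332*r + 78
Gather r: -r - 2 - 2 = -r - 4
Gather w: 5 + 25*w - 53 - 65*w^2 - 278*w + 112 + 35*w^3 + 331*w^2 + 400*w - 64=35*w^3 + 266*w^2 + 147*w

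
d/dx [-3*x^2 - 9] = -6*x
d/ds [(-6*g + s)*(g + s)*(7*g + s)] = -41*g^2 + 4*g*s + 3*s^2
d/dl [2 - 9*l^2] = -18*l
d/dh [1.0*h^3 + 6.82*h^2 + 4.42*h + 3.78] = 3.0*h^2 + 13.64*h + 4.42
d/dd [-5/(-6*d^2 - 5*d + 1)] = 5*(-12*d - 5)/(6*d^2 + 5*d - 1)^2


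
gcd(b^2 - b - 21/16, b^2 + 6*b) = 1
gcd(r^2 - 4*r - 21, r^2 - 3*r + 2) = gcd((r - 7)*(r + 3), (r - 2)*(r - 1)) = 1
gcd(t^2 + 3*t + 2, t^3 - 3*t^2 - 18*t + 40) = 1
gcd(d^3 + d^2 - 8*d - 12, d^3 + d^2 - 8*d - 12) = d^3 + d^2 - 8*d - 12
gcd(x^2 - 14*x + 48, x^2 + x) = 1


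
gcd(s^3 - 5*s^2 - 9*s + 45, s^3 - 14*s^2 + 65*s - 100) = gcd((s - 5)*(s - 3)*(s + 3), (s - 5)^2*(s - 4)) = s - 5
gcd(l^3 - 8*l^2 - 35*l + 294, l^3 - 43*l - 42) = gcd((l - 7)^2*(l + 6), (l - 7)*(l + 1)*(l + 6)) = l^2 - l - 42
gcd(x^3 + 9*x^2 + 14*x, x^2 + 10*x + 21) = x + 7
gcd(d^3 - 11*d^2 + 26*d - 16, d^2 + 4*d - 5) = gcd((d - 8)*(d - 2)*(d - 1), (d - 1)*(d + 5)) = d - 1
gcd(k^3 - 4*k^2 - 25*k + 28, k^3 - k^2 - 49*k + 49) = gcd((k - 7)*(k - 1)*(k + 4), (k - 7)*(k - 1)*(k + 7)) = k^2 - 8*k + 7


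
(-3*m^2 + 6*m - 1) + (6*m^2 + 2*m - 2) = 3*m^2 + 8*m - 3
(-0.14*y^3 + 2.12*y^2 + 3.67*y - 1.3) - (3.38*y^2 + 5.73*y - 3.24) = -0.14*y^3 - 1.26*y^2 - 2.06*y + 1.94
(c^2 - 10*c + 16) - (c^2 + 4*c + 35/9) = 109/9 - 14*c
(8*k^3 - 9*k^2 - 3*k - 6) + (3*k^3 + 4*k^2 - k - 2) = 11*k^3 - 5*k^2 - 4*k - 8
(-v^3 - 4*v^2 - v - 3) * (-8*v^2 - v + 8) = 8*v^5 + 33*v^4 + 4*v^3 - 7*v^2 - 5*v - 24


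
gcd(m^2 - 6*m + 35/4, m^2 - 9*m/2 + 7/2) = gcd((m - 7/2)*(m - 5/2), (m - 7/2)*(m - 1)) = m - 7/2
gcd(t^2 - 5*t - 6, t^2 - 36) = t - 6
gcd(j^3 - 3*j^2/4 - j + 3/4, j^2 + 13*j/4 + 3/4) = 1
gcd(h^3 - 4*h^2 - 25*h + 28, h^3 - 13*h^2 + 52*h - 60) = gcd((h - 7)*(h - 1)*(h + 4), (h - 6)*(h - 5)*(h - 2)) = 1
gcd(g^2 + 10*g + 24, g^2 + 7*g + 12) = g + 4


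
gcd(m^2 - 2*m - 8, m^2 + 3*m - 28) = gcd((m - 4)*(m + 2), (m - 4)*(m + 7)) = m - 4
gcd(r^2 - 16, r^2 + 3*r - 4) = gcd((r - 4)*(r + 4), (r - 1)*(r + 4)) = r + 4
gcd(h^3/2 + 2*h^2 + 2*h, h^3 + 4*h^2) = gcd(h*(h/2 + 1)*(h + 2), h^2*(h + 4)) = h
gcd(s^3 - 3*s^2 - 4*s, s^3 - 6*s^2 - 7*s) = s^2 + s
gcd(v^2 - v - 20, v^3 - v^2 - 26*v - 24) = v + 4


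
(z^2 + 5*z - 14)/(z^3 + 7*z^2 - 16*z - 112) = (z - 2)/(z^2 - 16)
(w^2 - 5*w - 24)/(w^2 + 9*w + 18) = (w - 8)/(w + 6)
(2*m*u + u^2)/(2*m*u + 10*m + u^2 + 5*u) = u/(u + 5)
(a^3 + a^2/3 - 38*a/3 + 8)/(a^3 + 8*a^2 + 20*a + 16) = (a^2 - 11*a/3 + 2)/(a^2 + 4*a + 4)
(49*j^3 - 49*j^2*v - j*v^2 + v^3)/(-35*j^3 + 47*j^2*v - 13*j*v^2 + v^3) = (7*j + v)/(-5*j + v)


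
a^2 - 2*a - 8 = (a - 4)*(a + 2)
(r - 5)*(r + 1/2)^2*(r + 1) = r^4 - 3*r^3 - 35*r^2/4 - 6*r - 5/4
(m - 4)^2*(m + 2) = m^3 - 6*m^2 + 32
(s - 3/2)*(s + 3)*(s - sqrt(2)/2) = s^3 - sqrt(2)*s^2/2 + 3*s^2/2 - 9*s/2 - 3*sqrt(2)*s/4 + 9*sqrt(2)/4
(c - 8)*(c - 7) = c^2 - 15*c + 56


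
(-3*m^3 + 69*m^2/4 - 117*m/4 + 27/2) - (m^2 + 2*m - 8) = -3*m^3 + 65*m^2/4 - 125*m/4 + 43/2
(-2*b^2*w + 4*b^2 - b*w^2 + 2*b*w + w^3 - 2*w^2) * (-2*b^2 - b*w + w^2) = 4*b^4*w - 8*b^4 + 4*b^3*w^2 - 8*b^3*w - 3*b^2*w^3 + 6*b^2*w^2 - 2*b*w^4 + 4*b*w^3 + w^5 - 2*w^4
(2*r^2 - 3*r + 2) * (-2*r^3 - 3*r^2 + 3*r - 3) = -4*r^5 + 11*r^3 - 21*r^2 + 15*r - 6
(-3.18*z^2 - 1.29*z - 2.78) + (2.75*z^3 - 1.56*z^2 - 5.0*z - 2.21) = 2.75*z^3 - 4.74*z^2 - 6.29*z - 4.99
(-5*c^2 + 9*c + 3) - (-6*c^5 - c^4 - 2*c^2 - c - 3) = 6*c^5 + c^4 - 3*c^2 + 10*c + 6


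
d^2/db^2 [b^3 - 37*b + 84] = 6*b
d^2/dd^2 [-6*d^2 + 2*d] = -12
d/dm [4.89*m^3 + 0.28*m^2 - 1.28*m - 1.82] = 14.67*m^2 + 0.56*m - 1.28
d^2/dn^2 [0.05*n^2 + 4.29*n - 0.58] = 0.100000000000000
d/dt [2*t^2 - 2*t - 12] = 4*t - 2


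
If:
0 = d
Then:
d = 0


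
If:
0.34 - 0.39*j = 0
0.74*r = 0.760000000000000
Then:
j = 0.87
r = 1.03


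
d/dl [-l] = -1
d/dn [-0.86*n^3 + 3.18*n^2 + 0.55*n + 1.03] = -2.58*n^2 + 6.36*n + 0.55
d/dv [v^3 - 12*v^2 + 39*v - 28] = 3*v^2 - 24*v + 39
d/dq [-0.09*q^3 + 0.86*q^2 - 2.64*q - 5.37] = -0.27*q^2 + 1.72*q - 2.64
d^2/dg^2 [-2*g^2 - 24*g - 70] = -4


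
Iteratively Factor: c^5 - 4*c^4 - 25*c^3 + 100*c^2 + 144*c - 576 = (c - 4)*(c^4 - 25*c^2 + 144) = (c - 4)*(c - 3)*(c^3 + 3*c^2 - 16*c - 48) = (c - 4)^2*(c - 3)*(c^2 + 7*c + 12) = (c - 4)^2*(c - 3)*(c + 3)*(c + 4)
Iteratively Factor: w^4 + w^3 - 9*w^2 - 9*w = (w + 1)*(w^3 - 9*w) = (w - 3)*(w + 1)*(w^2 + 3*w) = w*(w - 3)*(w + 1)*(w + 3)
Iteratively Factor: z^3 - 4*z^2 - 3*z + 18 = (z - 3)*(z^2 - z - 6) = (z - 3)*(z + 2)*(z - 3)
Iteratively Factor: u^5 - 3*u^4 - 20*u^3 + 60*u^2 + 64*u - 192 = (u - 3)*(u^4 - 20*u^2 + 64) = (u - 3)*(u + 2)*(u^3 - 2*u^2 - 16*u + 32) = (u - 3)*(u - 2)*(u + 2)*(u^2 - 16) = (u - 3)*(u - 2)*(u + 2)*(u + 4)*(u - 4)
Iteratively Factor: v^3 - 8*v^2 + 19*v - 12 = (v - 3)*(v^2 - 5*v + 4) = (v - 3)*(v - 1)*(v - 4)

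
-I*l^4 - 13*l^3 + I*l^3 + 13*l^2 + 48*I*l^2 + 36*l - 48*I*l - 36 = (l - 6*I)^2*(l - I)*(-I*l + I)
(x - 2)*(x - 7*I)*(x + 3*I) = x^3 - 2*x^2 - 4*I*x^2 + 21*x + 8*I*x - 42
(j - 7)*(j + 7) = j^2 - 49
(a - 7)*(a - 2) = a^2 - 9*a + 14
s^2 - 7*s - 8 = (s - 8)*(s + 1)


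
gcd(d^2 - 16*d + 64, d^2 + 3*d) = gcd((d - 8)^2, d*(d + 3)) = 1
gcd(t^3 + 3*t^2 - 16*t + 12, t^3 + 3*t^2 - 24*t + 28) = t - 2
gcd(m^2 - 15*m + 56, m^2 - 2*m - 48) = m - 8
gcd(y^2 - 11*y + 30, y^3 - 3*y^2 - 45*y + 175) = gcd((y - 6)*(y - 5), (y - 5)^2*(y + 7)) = y - 5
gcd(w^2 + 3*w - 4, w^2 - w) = w - 1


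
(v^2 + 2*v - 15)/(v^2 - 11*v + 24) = (v + 5)/(v - 8)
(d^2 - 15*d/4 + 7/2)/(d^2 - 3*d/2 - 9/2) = (-4*d^2 + 15*d - 14)/(2*(-2*d^2 + 3*d + 9))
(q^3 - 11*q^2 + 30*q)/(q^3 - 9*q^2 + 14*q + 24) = q*(q - 5)/(q^2 - 3*q - 4)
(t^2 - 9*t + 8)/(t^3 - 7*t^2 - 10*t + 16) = 1/(t + 2)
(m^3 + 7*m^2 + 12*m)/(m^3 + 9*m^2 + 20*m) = (m + 3)/(m + 5)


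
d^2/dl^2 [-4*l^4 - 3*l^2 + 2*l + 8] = -48*l^2 - 6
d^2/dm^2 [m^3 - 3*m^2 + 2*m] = 6*m - 6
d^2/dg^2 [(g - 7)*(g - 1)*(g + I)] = 6*g - 16 + 2*I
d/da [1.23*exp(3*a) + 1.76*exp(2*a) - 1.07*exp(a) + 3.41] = (3.69*exp(2*a) + 3.52*exp(a) - 1.07)*exp(a)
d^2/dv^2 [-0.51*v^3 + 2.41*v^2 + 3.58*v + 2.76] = 4.82 - 3.06*v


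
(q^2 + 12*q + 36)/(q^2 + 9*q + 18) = (q + 6)/(q + 3)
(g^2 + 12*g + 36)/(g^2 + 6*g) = (g + 6)/g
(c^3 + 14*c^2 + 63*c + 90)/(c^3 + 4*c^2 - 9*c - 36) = (c^2 + 11*c + 30)/(c^2 + c - 12)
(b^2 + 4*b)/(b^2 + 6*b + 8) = b/(b + 2)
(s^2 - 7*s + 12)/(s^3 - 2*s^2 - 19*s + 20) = (s^2 - 7*s + 12)/(s^3 - 2*s^2 - 19*s + 20)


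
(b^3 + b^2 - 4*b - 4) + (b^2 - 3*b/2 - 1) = b^3 + 2*b^2 - 11*b/2 - 5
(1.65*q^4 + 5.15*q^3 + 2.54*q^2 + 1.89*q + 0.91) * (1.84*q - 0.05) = 3.036*q^5 + 9.3935*q^4 + 4.4161*q^3 + 3.3506*q^2 + 1.5799*q - 0.0455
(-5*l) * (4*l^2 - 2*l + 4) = -20*l^3 + 10*l^2 - 20*l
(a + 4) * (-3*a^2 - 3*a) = -3*a^3 - 15*a^2 - 12*a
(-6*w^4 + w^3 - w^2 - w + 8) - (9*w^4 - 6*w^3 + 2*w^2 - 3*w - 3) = -15*w^4 + 7*w^3 - 3*w^2 + 2*w + 11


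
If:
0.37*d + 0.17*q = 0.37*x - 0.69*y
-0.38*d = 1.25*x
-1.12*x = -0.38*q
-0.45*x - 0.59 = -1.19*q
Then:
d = -0.63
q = 0.57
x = 0.19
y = 0.30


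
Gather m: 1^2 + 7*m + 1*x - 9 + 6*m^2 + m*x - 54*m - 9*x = 6*m^2 + m*(x - 47) - 8*x - 8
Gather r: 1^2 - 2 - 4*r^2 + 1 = -4*r^2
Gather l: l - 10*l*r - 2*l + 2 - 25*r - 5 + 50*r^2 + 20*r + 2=l*(-10*r - 1) + 50*r^2 - 5*r - 1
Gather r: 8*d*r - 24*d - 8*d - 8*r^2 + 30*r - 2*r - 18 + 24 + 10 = -32*d - 8*r^2 + r*(8*d + 28) + 16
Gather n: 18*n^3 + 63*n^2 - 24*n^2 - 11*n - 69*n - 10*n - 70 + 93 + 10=18*n^3 + 39*n^2 - 90*n + 33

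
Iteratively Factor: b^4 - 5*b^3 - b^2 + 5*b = (b - 1)*(b^3 - 4*b^2 - 5*b) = (b - 1)*(b + 1)*(b^2 - 5*b) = (b - 5)*(b - 1)*(b + 1)*(b)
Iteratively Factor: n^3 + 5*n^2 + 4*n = (n)*(n^2 + 5*n + 4) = n*(n + 4)*(n + 1)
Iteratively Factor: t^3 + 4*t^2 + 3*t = (t + 3)*(t^2 + t) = (t + 1)*(t + 3)*(t)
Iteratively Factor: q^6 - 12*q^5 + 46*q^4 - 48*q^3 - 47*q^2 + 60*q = (q - 3)*(q^5 - 9*q^4 + 19*q^3 + 9*q^2 - 20*q) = (q - 3)*(q + 1)*(q^4 - 10*q^3 + 29*q^2 - 20*q) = (q - 4)*(q - 3)*(q + 1)*(q^3 - 6*q^2 + 5*q) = q*(q - 4)*(q - 3)*(q + 1)*(q^2 - 6*q + 5) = q*(q - 4)*(q - 3)*(q - 1)*(q + 1)*(q - 5)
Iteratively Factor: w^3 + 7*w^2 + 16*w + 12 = (w + 3)*(w^2 + 4*w + 4) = (w + 2)*(w + 3)*(w + 2)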